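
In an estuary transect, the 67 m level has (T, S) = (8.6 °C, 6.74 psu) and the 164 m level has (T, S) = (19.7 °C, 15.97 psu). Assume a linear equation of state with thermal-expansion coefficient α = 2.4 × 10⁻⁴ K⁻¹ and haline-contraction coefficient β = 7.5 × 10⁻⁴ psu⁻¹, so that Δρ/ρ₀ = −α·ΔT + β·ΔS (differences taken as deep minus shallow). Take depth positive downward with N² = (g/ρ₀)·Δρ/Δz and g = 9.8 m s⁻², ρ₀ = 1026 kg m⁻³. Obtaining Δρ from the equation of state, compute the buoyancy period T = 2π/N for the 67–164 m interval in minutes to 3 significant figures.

ΔT = +11.1 K, ΔS = +9.23 psu (deep − shallow).
Δρ/ρ₀ = −αΔT + βΔS = -2.664 × 10⁻³ + 6.9225 × 10⁻³ = 4.2585 × 10⁻³, so Δρ ≈ 4.369 kg m⁻³.
N² = (g/ρ₀)·Δρ/Δz = g·(Δρ/ρ₀)/Δz = 9.8 × 4.2585 × 10⁻³ / 97 = 4.3024 × 10⁻⁴ s⁻².
N = √(4.3024 × 10⁻⁴) = 0.020742 rad s⁻¹ → T = 2π/N = 302.92 s = 5.0487 min ≈ 5.05 min.

5.05 min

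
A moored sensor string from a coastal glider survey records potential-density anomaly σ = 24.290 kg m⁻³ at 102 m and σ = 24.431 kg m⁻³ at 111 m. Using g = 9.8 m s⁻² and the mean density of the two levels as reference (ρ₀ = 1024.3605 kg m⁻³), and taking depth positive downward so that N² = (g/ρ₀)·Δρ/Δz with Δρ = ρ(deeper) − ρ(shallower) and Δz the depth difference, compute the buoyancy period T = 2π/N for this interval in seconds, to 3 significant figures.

Δρ = 1024.431 − 1024.290 = 0.141 kg m⁻³ over Δz = 111 − 102 = 9 m.
N² = (9.8/1024.3605) × (0.141/9) = 1.4988 × 10⁻⁴ s⁻².
N = √(1.4988 × 10⁻⁴) = 0.012243 rad s⁻¹, so T = 2π/N = 513.21 s ≈ 513 s.

513 s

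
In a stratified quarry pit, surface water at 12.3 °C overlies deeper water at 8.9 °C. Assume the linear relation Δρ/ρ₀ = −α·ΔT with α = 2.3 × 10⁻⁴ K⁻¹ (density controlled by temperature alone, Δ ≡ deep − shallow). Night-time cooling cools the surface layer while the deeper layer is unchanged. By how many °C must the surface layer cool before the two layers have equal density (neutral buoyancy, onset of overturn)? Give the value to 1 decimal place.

With temperature the only control, equal density requires T_surf′ = T_deep.
T_surf′ = 8.9 °C.
Cooling required: 12.3 − 8.9 = 3.4 °C.

3.4 °C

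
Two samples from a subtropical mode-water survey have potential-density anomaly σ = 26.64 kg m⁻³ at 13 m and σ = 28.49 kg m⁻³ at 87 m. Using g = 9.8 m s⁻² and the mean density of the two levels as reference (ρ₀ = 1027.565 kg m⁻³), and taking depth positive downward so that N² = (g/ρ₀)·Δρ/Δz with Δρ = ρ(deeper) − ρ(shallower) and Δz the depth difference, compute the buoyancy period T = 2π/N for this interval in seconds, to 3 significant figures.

407 s

Δρ = 1028.49 − 1026.64 = 1.85 kg m⁻³ over Δz = 87 − 13 = 74 m.
N² = (9.8/1027.565) × (1.85/74) = 2.3843 × 10⁻⁴ s⁻².
N = √(2.3843 × 10⁻⁴) = 0.015441 rad s⁻¹, so T = 2π/N = 406.92 s ≈ 407 s.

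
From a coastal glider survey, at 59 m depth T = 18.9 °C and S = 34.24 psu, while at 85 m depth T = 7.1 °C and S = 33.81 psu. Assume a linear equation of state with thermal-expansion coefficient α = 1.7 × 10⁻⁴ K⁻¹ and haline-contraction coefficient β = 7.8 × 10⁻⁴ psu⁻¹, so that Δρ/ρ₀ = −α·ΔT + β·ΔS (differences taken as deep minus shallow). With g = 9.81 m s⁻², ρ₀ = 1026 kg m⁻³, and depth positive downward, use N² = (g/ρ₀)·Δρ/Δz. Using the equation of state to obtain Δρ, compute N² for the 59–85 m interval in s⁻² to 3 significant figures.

ΔT = -11.8 K, ΔS = -0.43 psu (deep − shallow).
Δρ/ρ₀ = −αΔT + βΔS = 2.006 × 10⁻³ − 3.354 × 10⁻⁴ = 1.6706 × 10⁻³, so Δρ ≈ 1.714 kg m⁻³.
N² = (g/ρ₀)·Δρ/Δz = g·(Δρ/ρ₀)/Δz = 9.81 × 1.6706 × 10⁻³ / 26 = 6.3033 × 10⁻⁴ s⁻² ≈ 6.30 × 10⁻⁴ s⁻².

6.30 × 10⁻⁴ s⁻²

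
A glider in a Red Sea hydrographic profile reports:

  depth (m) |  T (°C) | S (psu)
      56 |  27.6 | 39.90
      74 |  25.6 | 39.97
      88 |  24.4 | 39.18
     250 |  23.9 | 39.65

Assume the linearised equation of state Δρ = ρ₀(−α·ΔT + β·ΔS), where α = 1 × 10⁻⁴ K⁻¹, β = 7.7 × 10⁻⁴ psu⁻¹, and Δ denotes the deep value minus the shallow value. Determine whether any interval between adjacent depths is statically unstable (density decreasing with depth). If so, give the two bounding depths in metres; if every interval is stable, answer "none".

Evaluate Δρ/ρ₀ = −αΔT + βΔS across each adjacent pair:
  56–74 m: −αΔT+βΔS = −(1 × 10⁻⁴)(-2.0)+(7.7 × 10⁻⁴)(+0.07) = 2.5 × 10⁻⁴ → stable
  74–88 m: −αΔT+βΔS = −(1 × 10⁻⁴)(-1.2)+(7.7 × 10⁻⁴)(-0.79) = -4.9 × 10⁻⁴ → UNSTABLE
  88–250 m: −αΔT+βΔS = −(1 × 10⁻⁴)(-0.5)+(7.7 × 10⁻⁴)(+0.47) = 4.1 × 10⁻⁴ → stable
The 74–88 m interval has Δρ < 0: lighter water underlies denser water.

74–88 m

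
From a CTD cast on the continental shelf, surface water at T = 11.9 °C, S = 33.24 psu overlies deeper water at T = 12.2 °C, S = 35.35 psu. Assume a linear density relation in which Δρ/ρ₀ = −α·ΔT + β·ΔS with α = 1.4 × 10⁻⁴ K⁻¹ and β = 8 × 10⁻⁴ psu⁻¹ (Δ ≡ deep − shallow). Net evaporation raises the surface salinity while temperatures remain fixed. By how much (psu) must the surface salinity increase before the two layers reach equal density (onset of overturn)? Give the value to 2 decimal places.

2.06 psu

Neutral buoyancy requires −α(T_deep − T_surf) + β(S_deep − S_surf′) = 0.
S_surf′ = S_deep − (α/β)·ΔT = 35.35 − (1.4 × 10⁻⁴/8 × 10⁻⁴)·(+0.3) = 35.2975 psu.
Increase required: 35.2975 − 33.24 = 2.0575 psu.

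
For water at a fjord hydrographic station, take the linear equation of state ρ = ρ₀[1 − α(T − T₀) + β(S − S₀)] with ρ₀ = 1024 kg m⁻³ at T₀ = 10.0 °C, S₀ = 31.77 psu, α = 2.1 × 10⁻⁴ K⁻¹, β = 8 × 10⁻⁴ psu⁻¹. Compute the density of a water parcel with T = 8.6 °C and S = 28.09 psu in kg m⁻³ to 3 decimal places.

T − T₀ = -1.4 K, S − S₀ = -3.68 psu.
Bracket = 1 − α·(-1.4) + β·(-3.68) = 1 + (-2.65 × 10⁻³) = 0.9973500.
ρ = 1024 × 0.9973500 = 1021.286 kg m⁻³.

1021.286 kg m⁻³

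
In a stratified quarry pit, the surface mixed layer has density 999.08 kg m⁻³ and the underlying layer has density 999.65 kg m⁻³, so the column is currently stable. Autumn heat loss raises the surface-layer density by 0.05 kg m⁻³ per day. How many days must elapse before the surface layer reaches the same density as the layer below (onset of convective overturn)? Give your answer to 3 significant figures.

Density deficit of the surface layer: 999.65 − 999.08 = 0.57 kg m⁻³.
Required change = 0.57 / 0.05 = 11.4 days.

11.4 days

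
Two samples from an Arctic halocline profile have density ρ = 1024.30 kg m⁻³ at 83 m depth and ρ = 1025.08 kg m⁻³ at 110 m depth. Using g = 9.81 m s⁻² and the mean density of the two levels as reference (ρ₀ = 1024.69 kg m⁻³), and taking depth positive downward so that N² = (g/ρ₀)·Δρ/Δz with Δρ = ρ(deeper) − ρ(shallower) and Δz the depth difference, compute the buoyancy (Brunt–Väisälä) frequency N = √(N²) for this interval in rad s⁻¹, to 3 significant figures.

Δρ = 1025.08 − 1024.30 = 0.78 kg m⁻³ over Δz = 110 − 83 = 27 m.
N² = (9.81/1024.69) × (0.78/27) = 2.7657 × 10⁻⁴ s⁻².
N = √(2.7657 × 10⁻⁴) = 0.016630 rad s⁻¹ ≈ 0.0166 rad s⁻¹.
Since Δρ > 0 the layer is stably stratified.

0.0166 rad s⁻¹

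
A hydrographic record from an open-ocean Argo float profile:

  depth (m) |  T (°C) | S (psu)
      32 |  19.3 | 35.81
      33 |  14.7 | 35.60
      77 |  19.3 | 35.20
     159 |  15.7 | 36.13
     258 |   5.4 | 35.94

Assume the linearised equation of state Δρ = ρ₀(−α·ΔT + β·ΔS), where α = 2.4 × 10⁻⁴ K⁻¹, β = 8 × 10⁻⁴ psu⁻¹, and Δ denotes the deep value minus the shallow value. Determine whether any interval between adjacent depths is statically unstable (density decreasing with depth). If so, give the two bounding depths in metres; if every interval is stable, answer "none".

33–77 m

Evaluate Δρ/ρ₀ = −αΔT + βΔS across each adjacent pair:
  32–33 m: −αΔT+βΔS = −(2.4 × 10⁻⁴)(-4.6)+(8 × 10⁻⁴)(-0.21) = 9.4 × 10⁻⁴ → stable
  33–77 m: −αΔT+βΔS = −(2.4 × 10⁻⁴)(+4.6)+(8 × 10⁻⁴)(-0.40) = -1.4 × 10⁻³ → UNSTABLE
  77–159 m: −αΔT+βΔS = −(2.4 × 10⁻⁴)(-3.6)+(8 × 10⁻⁴)(+0.93) = 1.6 × 10⁻³ → stable
  159–258 m: −αΔT+βΔS = −(2.4 × 10⁻⁴)(-10.3)+(8 × 10⁻⁴)(-0.19) = 2.3 × 10⁻³ → stable
The 33–77 m interval has Δρ < 0: lighter water underlies denser water.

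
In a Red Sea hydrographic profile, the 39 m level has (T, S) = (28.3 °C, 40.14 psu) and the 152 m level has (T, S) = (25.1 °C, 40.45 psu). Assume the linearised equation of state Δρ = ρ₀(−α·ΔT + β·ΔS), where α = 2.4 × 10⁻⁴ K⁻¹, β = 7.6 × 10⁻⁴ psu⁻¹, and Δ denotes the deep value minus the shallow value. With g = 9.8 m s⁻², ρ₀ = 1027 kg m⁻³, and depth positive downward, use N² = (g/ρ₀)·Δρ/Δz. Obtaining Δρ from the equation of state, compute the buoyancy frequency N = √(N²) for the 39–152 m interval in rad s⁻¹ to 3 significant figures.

ΔT = -3.2 K, ΔS = +0.31 psu (deep − shallow).
Δρ/ρ₀ = −αΔT + βΔS = 7.68 × 10⁻⁴ + 2.356 × 10⁻⁴ = 1.0036 × 10⁻³, so Δρ ≈ 1.031 kg m⁻³.
N² = (g/ρ₀)·Δρ/Δz = g·(Δρ/ρ₀)/Δz = 9.8 × 1.0036 × 10⁻³ / 113 = 8.7038 × 10⁻⁵ s⁻².
N = √(8.7038 × 10⁻⁵) = 9.3294 × 10⁻³ rad s⁻¹ ≈ 9.33 × 10⁻³ rad s⁻¹.

9.33 × 10⁻³ rad s⁻¹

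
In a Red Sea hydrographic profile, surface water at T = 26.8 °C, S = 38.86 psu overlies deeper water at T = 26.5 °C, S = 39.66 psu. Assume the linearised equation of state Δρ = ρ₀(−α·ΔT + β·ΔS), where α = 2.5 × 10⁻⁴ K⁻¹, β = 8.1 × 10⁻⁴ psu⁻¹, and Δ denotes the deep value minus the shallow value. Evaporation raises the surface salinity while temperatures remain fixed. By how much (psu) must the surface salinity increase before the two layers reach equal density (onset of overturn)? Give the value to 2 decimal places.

0.89 psu

Neutral buoyancy requires −α(T_deep − T_surf) + β(S_deep − S_surf′) = 0.
S_surf′ = S_deep − (α/β)·ΔT = 39.66 − (2.5 × 10⁻⁴/8.1 × 10⁻⁴)·(-0.3) = 39.7526 psu.
Increase required: 39.7526 − 38.86 = 0.8926 psu.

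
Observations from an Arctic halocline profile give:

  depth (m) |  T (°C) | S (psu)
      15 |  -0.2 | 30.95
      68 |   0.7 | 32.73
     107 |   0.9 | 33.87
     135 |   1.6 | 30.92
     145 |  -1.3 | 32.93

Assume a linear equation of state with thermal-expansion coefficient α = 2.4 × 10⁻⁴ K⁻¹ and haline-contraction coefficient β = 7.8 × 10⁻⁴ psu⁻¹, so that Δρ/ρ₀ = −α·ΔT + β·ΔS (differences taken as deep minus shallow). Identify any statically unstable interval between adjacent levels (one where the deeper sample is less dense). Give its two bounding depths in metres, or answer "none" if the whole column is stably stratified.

Evaluate Δρ/ρ₀ = −αΔT + βΔS across each adjacent pair:
  15–68 m: −αΔT+βΔS = −(2.4 × 10⁻⁴)(+0.9)+(7.8 × 10⁻⁴)(+1.78) = 1.2 × 10⁻³ → stable
  68–107 m: −αΔT+βΔS = −(2.4 × 10⁻⁴)(+0.2)+(7.8 × 10⁻⁴)(+1.14) = 8.4 × 10⁻⁴ → stable
  107–135 m: −αΔT+βΔS = −(2.4 × 10⁻⁴)(+0.7)+(7.8 × 10⁻⁴)(-2.95) = -2.5 × 10⁻³ → UNSTABLE
  135–145 m: −αΔT+βΔS = −(2.4 × 10⁻⁴)(-2.9)+(7.8 × 10⁻⁴)(+2.01) = 2.3 × 10⁻³ → stable
The 107–135 m interval has Δρ < 0: lighter water underlies denser water.

107–135 m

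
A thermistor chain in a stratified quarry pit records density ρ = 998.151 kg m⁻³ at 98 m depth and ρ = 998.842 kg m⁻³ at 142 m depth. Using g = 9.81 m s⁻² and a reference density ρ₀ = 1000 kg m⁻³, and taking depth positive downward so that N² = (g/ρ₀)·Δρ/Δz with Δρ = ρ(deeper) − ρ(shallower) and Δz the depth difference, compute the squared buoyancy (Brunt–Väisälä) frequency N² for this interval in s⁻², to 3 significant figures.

1.54 × 10⁻⁴ s⁻²

Δρ = 998.842 − 998.151 = 0.691 kg m⁻³ over Δz = 142 − 98 = 44 m.
N² = (9.81/1000) × (0.691/44) = 1.5406 × 10⁻⁴ s⁻² ≈ 1.54 × 10⁻⁴ s⁻².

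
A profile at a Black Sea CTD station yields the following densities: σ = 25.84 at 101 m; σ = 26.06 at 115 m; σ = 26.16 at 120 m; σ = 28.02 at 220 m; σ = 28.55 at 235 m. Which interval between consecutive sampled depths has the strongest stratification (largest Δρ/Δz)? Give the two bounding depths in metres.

Compute the density gradient over each adjacent pair:
  101–115 m: Δρ/Δz = 0.22/14 = 0.016 kg m⁻⁴
  115–120 m: Δρ/Δz = 0.10/5 = 0.020 kg m⁻⁴
  120–220 m: Δρ/Δz = 1.86/100 = 0.019 kg m⁻⁴
  220–235 m: Δρ/Δz = 0.53/15 = 0.035 kg m⁻⁴
The largest gradient is in the 220–235 m interval — the pycnocline.

220–235 m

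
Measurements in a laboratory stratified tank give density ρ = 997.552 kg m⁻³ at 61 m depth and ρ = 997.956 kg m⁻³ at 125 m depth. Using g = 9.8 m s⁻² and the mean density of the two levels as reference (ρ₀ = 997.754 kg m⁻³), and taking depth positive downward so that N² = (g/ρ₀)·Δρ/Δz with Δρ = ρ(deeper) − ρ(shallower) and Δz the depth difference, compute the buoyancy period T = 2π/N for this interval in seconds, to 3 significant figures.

Δρ = 997.956 − 997.552 = 0.404 kg m⁻³ over Δz = 125 − 61 = 64 m.
N² = (9.8/997.754) × (0.404/64) = 6.2002 × 10⁻⁵ s⁻².
N = √(6.2002 × 10⁻⁵) = 7.8741 × 10⁻³ rad s⁻¹, so T = 2π/N = 797.96 s ≈ 798 s.

798 s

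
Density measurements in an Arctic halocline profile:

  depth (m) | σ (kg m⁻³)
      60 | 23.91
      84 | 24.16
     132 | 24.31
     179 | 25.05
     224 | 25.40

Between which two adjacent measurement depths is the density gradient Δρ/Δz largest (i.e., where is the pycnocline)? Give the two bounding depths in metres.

132–179 m

Compute the density gradient over each adjacent pair:
  60–84 m: Δρ/Δz = 0.25/24 = 0.010 kg m⁻⁴
  84–132 m: Δρ/Δz = 0.15/48 = 3.1 × 10⁻³ kg m⁻⁴
  132–179 m: Δρ/Δz = 0.74/47 = 0.016 kg m⁻⁴
  179–224 m: Δρ/Δz = 0.35/45 = 7.8 × 10⁻³ kg m⁻⁴
The largest gradient is in the 132–179 m interval — the pycnocline.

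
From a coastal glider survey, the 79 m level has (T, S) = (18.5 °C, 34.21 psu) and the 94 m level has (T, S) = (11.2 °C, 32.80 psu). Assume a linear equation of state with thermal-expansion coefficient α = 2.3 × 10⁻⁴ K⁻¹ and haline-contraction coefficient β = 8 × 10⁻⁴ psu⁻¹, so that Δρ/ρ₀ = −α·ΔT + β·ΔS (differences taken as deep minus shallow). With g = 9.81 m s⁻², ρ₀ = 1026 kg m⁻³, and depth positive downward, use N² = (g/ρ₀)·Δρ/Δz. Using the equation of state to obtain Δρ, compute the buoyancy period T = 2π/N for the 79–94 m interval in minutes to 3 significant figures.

5.52 min

ΔT = -7.3 K, ΔS = -1.41 psu (deep − shallow).
Δρ/ρ₀ = −αΔT + βΔS = 1.679 × 10⁻³ − 1.128 × 10⁻³ = 5.51 × 10⁻⁴, so Δρ ≈ 0.5653 kg m⁻³.
N² = (g/ρ₀)·Δρ/Δz = g·(Δρ/ρ₀)/Δz = 9.81 × 5.51 × 10⁻⁴ / 15 = 3.6035 × 10⁻⁴ s⁻².
N = √(3.6035 × 10⁻⁴) = 0.018983 rad s⁻¹ → T = 2π/N = 330.99 s = 5.5165 min ≈ 5.52 min.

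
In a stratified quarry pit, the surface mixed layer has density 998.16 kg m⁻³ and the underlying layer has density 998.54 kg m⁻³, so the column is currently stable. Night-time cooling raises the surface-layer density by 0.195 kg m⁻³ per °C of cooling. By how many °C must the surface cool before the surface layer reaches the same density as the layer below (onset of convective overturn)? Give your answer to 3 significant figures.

Density deficit of the surface layer: 998.54 − 998.16 = 0.38 kg m⁻³.
Required change = 0.38 / 0.195 = 1.95 °C.

1.95 °C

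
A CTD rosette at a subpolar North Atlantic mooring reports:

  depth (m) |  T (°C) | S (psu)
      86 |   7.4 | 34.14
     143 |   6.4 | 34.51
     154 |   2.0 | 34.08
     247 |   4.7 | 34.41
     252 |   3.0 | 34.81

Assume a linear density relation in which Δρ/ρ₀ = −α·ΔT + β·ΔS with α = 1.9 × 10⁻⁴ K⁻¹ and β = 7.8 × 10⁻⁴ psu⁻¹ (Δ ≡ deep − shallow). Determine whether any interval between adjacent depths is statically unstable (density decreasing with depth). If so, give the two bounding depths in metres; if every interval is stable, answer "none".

Evaluate Δρ/ρ₀ = −αΔT + βΔS across each adjacent pair:
  86–143 m: −αΔT+βΔS = −(1.9 × 10⁻⁴)(-1.0)+(7.8 × 10⁻⁴)(+0.37) = 4.8 × 10⁻⁴ → stable
  143–154 m: −αΔT+βΔS = −(1.9 × 10⁻⁴)(-4.4)+(7.8 × 10⁻⁴)(-0.43) = 5.0 × 10⁻⁴ → stable
  154–247 m: −αΔT+βΔS = −(1.9 × 10⁻⁴)(+2.7)+(7.8 × 10⁻⁴)(+0.33) = -2.6 × 10⁻⁴ → UNSTABLE
  247–252 m: −αΔT+βΔS = −(1.9 × 10⁻⁴)(-1.7)+(7.8 × 10⁻⁴)(+0.40) = 6.3 × 10⁻⁴ → stable
The 154–247 m interval has Δρ < 0: lighter water underlies denser water.

154–247 m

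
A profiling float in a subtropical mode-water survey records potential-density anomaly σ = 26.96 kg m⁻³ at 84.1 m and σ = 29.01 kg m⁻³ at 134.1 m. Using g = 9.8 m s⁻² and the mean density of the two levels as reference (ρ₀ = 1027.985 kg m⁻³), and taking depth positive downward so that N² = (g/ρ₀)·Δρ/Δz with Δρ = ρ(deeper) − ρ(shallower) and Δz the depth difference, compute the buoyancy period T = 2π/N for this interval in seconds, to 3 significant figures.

Δρ = 1029.01 − 1026.96 = 2.05 kg m⁻³ over Δz = 134.1 − 84.1 = 50 m.
N² = (9.8/1027.985) × (2.05/50) = 3.9086 × 10⁻⁴ s⁻².
N = √(3.9086 × 10⁻⁴) = 0.019770 rad s⁻¹, so T = 2π/N = 317.81 s ≈ 318 s.

318 s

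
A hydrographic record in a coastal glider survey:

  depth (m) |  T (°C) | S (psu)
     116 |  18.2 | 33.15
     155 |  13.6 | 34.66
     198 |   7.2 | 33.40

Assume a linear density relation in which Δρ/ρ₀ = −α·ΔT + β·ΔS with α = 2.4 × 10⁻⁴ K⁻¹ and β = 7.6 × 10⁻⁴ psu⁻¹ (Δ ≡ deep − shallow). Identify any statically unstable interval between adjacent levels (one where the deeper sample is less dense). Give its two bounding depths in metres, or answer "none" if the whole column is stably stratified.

none

Evaluate Δρ/ρ₀ = −αΔT + βΔS across each adjacent pair:
  116–155 m: −αΔT+βΔS = −(2.4 × 10⁻⁴)(-4.6)+(7.6 × 10⁻⁴)(+1.51) = 2.3 × 10⁻³ → stable
  155–198 m: −αΔT+βΔS = −(2.4 × 10⁻⁴)(-6.4)+(7.6 × 10⁻⁴)(-1.26) = 5.8 × 10⁻⁴ → stable
Every interval has Δρ > 0: the column is stably stratified throughout.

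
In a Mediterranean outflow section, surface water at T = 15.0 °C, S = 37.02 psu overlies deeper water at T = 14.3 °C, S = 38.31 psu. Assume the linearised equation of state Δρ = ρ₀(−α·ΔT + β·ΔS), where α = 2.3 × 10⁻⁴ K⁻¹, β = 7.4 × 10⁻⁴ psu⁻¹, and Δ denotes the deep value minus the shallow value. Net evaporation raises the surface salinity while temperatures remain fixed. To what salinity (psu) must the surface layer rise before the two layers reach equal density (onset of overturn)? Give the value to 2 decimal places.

38.53 psu

Neutral buoyancy requires −α(T_deep − T_surf) + β(S_deep − S_surf′) = 0.
S_surf′ = S_deep − (α/β)·ΔT = 38.31 − (2.3 × 10⁻⁴/7.4 × 10⁻⁴)·(-0.7) = 38.5276 psu.
Increase required: 38.5276 − 37.02 = 1.5076 psu.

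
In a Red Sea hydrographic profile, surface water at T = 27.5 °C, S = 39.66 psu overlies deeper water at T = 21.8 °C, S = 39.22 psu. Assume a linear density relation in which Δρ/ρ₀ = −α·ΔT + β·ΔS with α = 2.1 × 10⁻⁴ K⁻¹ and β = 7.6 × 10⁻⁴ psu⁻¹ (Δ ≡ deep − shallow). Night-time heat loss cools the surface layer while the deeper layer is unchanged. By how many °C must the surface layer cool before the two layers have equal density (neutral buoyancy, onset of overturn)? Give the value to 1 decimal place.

4.1 °C

Neutral buoyancy requires Δρ = 0, i.e. −α(T_deep − T_surf′) + β(S_deep − S_surf) = 0.
T_surf′ = T_deep − (β/α)·ΔS = 21.8 − (7.6 × 10⁻⁴/2.1 × 10⁻⁴)·(-0.44) = 23.392 °C.
Cooling required: 27.5 − (23.392) = 4.108 °C.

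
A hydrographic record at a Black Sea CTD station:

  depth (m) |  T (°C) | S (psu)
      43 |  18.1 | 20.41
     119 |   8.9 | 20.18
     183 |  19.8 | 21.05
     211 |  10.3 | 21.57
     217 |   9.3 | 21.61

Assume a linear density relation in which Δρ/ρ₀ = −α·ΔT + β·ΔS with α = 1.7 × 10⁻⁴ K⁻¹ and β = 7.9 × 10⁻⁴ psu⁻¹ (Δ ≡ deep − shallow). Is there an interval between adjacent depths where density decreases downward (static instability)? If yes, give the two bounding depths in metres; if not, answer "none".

119–183 m

Evaluate Δρ/ρ₀ = −αΔT + βΔS across each adjacent pair:
  43–119 m: −αΔT+βΔS = −(1.7 × 10⁻⁴)(-9.2)+(7.9 × 10⁻⁴)(-0.23) = 1.4 × 10⁻³ → stable
  119–183 m: −αΔT+βΔS = −(1.7 × 10⁻⁴)(+10.9)+(7.9 × 10⁻⁴)(+0.87) = -1.2 × 10⁻³ → UNSTABLE
  183–211 m: −αΔT+βΔS = −(1.7 × 10⁻⁴)(-9.5)+(7.9 × 10⁻⁴)(+0.52) = 2.0 × 10⁻³ → stable
  211–217 m: −αΔT+βΔS = −(1.7 × 10⁻⁴)(-1.0)+(7.9 × 10⁻⁴)(+0.04) = 2.0 × 10⁻⁴ → stable
The 119–183 m interval has Δρ < 0: lighter water underlies denser water.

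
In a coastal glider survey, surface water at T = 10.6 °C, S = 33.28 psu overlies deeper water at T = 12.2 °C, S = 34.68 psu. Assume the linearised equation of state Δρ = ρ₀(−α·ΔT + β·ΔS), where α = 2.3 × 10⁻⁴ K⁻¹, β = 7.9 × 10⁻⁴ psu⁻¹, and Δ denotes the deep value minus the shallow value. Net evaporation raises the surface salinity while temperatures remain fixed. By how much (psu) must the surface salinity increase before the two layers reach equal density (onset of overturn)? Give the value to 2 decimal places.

Neutral buoyancy requires −α(T_deep − T_surf) + β(S_deep − S_surf′) = 0.
S_surf′ = S_deep − (α/β)·ΔT = 34.68 − (2.3 × 10⁻⁴/7.9 × 10⁻⁴)·(+1.6) = 34.2142 psu.
Increase required: 34.2142 − 33.28 = 0.9342 psu.

0.93 psu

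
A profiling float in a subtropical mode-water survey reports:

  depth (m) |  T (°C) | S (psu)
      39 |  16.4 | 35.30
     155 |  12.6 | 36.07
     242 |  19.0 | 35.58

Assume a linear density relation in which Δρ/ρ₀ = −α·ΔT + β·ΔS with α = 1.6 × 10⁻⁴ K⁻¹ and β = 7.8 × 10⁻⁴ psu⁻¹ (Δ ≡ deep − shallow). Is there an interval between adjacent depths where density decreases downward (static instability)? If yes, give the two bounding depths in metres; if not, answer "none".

Evaluate Δρ/ρ₀ = −αΔT + βΔS across each adjacent pair:
  39–155 m: −αΔT+βΔS = −(1.6 × 10⁻⁴)(-3.8)+(7.8 × 10⁻⁴)(+0.77) = 1.2 × 10⁻³ → stable
  155–242 m: −αΔT+βΔS = −(1.6 × 10⁻⁴)(+6.4)+(7.8 × 10⁻⁴)(-0.49) = -1.4 × 10⁻³ → UNSTABLE
The 155–242 m interval has Δρ < 0: lighter water underlies denser water.

155–242 m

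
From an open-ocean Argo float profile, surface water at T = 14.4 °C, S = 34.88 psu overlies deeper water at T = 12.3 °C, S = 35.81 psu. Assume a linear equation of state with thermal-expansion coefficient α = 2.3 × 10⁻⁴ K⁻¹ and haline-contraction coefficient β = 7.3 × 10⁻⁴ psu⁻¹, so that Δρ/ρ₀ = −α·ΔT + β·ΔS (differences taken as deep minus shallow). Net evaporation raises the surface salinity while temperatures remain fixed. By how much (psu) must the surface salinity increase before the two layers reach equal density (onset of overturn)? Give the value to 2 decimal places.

Neutral buoyancy requires −α(T_deep − T_surf) + β(S_deep − S_surf′) = 0.
S_surf′ = S_deep − (α/β)·ΔT = 35.81 − (2.3 × 10⁻⁴/7.3 × 10⁻⁴)·(-2.1) = 36.4716 psu.
Increase required: 36.4716 − 34.88 = 1.5916 psu.

1.59 psu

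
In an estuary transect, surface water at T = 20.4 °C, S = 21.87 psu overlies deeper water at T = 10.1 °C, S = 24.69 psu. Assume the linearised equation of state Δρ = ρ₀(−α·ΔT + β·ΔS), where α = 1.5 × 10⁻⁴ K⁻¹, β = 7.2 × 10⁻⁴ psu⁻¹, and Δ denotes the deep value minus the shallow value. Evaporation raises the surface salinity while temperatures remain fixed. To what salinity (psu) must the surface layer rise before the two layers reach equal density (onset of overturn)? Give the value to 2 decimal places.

26.84 psu

Neutral buoyancy requires −α(T_deep − T_surf) + β(S_deep − S_surf′) = 0.
S_surf′ = S_deep − (α/β)·ΔT = 24.69 − (1.5 × 10⁻⁴/7.2 × 10⁻⁴)·(-10.3) = 26.8358 psu.
Increase required: 26.8358 − 21.87 = 4.9658 psu.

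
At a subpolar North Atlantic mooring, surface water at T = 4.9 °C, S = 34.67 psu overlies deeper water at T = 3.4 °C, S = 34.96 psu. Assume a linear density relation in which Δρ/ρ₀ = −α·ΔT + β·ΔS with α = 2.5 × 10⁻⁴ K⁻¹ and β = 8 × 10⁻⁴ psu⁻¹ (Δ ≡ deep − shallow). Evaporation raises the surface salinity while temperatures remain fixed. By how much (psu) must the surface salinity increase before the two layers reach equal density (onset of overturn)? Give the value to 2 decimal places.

0.76 psu

Neutral buoyancy requires −α(T_deep − T_surf) + β(S_deep − S_surf′) = 0.
S_surf′ = S_deep − (α/β)·ΔT = 34.96 − (2.5 × 10⁻⁴/8 × 10⁻⁴)·(-1.5) = 35.4288 psu.
Increase required: 35.4288 − 34.67 = 0.7588 psu.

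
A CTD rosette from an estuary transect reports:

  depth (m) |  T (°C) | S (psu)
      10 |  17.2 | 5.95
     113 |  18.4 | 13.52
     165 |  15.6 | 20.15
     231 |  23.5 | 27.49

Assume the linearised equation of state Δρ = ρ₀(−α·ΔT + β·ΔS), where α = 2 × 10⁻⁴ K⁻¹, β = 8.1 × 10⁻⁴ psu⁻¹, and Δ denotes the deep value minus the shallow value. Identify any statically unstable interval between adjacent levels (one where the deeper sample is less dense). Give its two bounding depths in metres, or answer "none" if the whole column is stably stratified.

Evaluate Δρ/ρ₀ = −αΔT + βΔS across each adjacent pair:
  10–113 m: −αΔT+βΔS = −(2 × 10⁻⁴)(+1.2)+(8.1 × 10⁻⁴)(+7.57) = 5.9 × 10⁻³ → stable
  113–165 m: −αΔT+βΔS = −(2 × 10⁻⁴)(-2.8)+(8.1 × 10⁻⁴)(+6.63) = 5.9 × 10⁻³ → stable
  165–231 m: −αΔT+βΔS = −(2 × 10⁻⁴)(+7.9)+(8.1 × 10⁻⁴)(+7.34) = 4.4 × 10⁻³ → stable
Every interval has Δρ > 0: the column is stably stratified throughout.

none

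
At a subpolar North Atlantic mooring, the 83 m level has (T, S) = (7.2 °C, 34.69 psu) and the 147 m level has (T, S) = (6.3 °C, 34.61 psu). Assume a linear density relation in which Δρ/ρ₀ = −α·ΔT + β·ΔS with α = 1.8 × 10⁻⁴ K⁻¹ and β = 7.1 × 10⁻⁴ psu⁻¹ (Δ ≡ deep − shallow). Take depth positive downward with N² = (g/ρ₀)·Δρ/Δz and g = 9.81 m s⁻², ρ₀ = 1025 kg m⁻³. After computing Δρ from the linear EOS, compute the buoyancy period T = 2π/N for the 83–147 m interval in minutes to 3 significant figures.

ΔT = -0.9 K, ΔS = -0.08 psu (deep − shallow).
Δρ/ρ₀ = −αΔT + βΔS = 1.62 × 10⁻⁴ − 5.68 × 10⁻⁵ = 1.052 × 10⁻⁴, so Δρ ≈ 0.1078 kg m⁻³.
N² = (g/ρ₀)·Δρ/Δz = g·(Δρ/ρ₀)/Δz = 9.81 × 1.052 × 10⁻⁴ / 64 = 1.6125 × 10⁻⁵ s⁻².
N = √(1.6125 × 10⁻⁵) = 4.0156 × 10⁻³ rad s⁻¹ → T = 2π/N = 1.5647 × 10³ s = 26.078 min ≈ 26.1 min.

26.1 min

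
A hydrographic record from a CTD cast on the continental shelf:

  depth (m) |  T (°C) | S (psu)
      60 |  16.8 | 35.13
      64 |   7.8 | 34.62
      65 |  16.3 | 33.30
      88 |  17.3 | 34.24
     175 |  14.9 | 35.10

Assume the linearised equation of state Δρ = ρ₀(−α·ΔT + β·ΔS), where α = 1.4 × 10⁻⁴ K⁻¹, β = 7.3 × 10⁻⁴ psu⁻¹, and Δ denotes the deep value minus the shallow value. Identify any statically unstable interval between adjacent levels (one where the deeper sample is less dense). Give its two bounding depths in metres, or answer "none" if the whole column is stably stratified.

64–65 m

Evaluate Δρ/ρ₀ = −αΔT + βΔS across each adjacent pair:
  60–64 m: −αΔT+βΔS = −(1.4 × 10⁻⁴)(-9.0)+(7.3 × 10⁻⁴)(-0.51) = 8.9 × 10⁻⁴ → stable
  64–65 m: −αΔT+βΔS = −(1.4 × 10⁻⁴)(+8.5)+(7.3 × 10⁻⁴)(-1.32) = -2.2 × 10⁻³ → UNSTABLE
  65–88 m: −αΔT+βΔS = −(1.4 × 10⁻⁴)(+1.0)+(7.3 × 10⁻⁴)(+0.94) = 5.5 × 10⁻⁴ → stable
  88–175 m: −αΔT+βΔS = −(1.4 × 10⁻⁴)(-2.4)+(7.3 × 10⁻⁴)(+0.86) = 9.6 × 10⁻⁴ → stable
The 64–65 m interval has Δρ < 0: lighter water underlies denser water.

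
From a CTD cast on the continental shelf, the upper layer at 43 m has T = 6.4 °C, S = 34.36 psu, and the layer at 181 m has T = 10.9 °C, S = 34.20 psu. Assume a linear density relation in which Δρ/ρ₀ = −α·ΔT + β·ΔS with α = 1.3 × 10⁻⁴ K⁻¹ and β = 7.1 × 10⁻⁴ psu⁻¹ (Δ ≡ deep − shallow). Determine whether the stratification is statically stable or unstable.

ΔT = 10.9 − 6.4 = +4.5 K and ΔS = 34.20 − 34.36 = -0.16 psu (deep − shallow).
−αΔT = -5.85 × 10⁻⁴; βΔS = -1.136 × 10⁻⁴; sum Δρ/ρ₀ = -6.986 × 10⁻⁴.
Δρ/ρ₀ < 0, so Δρ < 0: deeper water is lighter → statically unstable; the column would overturn.

unstable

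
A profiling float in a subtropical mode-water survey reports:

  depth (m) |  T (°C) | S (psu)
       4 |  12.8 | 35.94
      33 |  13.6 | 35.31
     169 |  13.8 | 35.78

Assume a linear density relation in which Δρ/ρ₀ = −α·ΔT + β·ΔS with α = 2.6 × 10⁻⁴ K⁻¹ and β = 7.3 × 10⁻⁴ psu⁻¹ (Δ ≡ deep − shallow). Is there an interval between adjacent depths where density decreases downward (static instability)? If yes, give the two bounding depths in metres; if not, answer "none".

4–33 m

Evaluate Δρ/ρ₀ = −αΔT + βΔS across each adjacent pair:
  4–33 m: −αΔT+βΔS = −(2.6 × 10⁻⁴)(+0.8)+(7.3 × 10⁻⁴)(-0.63) = -6.7 × 10⁻⁴ → UNSTABLE
  33–169 m: −αΔT+βΔS = −(2.6 × 10⁻⁴)(+0.2)+(7.3 × 10⁻⁴)(+0.47) = 2.9 × 10⁻⁴ → stable
The 4–33 m interval has Δρ < 0: lighter water underlies denser water.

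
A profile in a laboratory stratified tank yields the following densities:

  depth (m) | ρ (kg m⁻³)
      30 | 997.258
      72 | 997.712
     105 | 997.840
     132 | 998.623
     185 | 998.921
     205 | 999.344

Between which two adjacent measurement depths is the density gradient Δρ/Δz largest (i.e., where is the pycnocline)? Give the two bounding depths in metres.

Compute the density gradient over each adjacent pair:
  30–72 m: Δρ/Δz = 0.454/42 = 0.011 kg m⁻⁴
  72–105 m: Δρ/Δz = 0.128/33 = 3.9 × 10⁻³ kg m⁻⁴
  105–132 m: Δρ/Δz = 0.783/27 = 0.029 kg m⁻⁴
  132–185 m: Δρ/Δz = 0.298/53 = 5.6 × 10⁻³ kg m⁻⁴
  185–205 m: Δρ/Δz = 0.423/20 = 0.021 kg m⁻⁴
The largest gradient is in the 105–132 m interval — the pycnocline.

105–132 m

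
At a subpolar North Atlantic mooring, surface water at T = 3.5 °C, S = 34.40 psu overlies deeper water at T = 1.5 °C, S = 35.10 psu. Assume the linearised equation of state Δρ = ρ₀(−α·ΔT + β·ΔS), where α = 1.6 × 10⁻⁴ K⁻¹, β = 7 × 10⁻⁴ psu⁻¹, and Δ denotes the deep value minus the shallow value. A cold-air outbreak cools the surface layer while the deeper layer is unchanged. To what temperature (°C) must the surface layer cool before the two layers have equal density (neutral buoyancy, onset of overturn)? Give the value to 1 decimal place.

-1.6 °C

Neutral buoyancy requires Δρ = 0, i.e. −α(T_deep − T_surf′) + β(S_deep − S_surf) = 0.
T_surf′ = T_deep − (β/α)·ΔS = 1.5 − (7 × 10⁻⁴/1.6 × 10⁻⁴)·(+0.70) = -1.562 °C.
Cooling required: 3.5 − (-1.562) = 5.062 °C.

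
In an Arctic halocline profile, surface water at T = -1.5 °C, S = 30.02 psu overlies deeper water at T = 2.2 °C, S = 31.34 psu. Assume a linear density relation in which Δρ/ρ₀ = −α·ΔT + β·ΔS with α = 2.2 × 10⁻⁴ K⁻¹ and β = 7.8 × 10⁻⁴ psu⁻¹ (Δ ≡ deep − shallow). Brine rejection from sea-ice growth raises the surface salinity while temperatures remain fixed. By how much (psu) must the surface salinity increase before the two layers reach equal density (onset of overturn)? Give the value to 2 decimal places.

Neutral buoyancy requires −α(T_deep − T_surf) + β(S_deep − S_surf′) = 0.
S_surf′ = S_deep − (α/β)·ΔT = 31.34 − (2.2 × 10⁻⁴/7.8 × 10⁻⁴)·(+3.7) = 30.2964 psu.
Increase required: 30.2964 − 30.02 = 0.2764 psu.

0.28 psu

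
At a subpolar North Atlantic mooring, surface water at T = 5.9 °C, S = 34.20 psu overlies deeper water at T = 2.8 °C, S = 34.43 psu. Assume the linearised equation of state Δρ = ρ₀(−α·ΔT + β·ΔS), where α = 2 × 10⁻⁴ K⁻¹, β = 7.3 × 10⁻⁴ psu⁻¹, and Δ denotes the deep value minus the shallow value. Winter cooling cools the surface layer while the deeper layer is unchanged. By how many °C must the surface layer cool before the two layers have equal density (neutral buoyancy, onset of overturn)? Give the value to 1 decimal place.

Neutral buoyancy requires Δρ = 0, i.e. −α(T_deep − T_surf′) + β(S_deep − S_surf) = 0.
T_surf′ = T_deep − (β/α)·ΔS = 2.8 − (7.3 × 10⁻⁴/2 × 10⁻⁴)·(+0.23) = 1.960 °C.
Cooling required: 5.9 − (1.960) = 3.940 °C.

3.9 °C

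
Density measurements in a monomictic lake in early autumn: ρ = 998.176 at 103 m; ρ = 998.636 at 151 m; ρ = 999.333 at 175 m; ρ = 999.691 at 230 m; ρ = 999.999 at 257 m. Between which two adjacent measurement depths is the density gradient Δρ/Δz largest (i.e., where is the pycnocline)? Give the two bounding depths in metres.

151–175 m

Compute the density gradient over each adjacent pair:
  103–151 m: Δρ/Δz = 0.460/48 = 9.6 × 10⁻³ kg m⁻⁴
  151–175 m: Δρ/Δz = 0.697/24 = 0.029 kg m⁻⁴
  175–230 m: Δρ/Δz = 0.358/55 = 6.5 × 10⁻³ kg m⁻⁴
  230–257 m: Δρ/Δz = 0.308/27 = 0.011 kg m⁻⁴
The largest gradient is in the 151–175 m interval — the pycnocline.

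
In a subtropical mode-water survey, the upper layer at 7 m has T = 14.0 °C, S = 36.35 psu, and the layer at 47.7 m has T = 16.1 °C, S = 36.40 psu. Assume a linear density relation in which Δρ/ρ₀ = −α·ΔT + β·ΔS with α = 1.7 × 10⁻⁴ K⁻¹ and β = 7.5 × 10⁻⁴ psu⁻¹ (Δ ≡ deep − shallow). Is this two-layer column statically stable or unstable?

ΔT = 16.1 − 14.0 = +2.1 K and ΔS = 36.40 − 36.35 = +0.05 psu (deep − shallow).
−αΔT = -3.57 × 10⁻⁴; βΔS = 3.75 × 10⁻⁵; sum Δρ/ρ₀ = -3.195 × 10⁻⁴.
Δρ/ρ₀ < 0, so Δρ < 0: deeper water is lighter → statically unstable; the column would overturn.

unstable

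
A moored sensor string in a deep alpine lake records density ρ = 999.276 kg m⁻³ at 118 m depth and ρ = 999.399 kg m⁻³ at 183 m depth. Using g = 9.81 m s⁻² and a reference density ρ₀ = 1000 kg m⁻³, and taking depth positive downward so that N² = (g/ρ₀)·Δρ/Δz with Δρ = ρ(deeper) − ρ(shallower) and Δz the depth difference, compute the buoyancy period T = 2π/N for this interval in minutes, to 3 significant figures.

Δρ = 999.399 − 999.276 = 0.123 kg m⁻³ over Δz = 183 − 118 = 65 m.
N² = (9.81/1000) × (0.123/65) = 1.8564 × 10⁻⁵ s⁻².
N = √(1.8564 × 10⁻⁵) = 4.3086 × 10⁻³ rad s⁻¹, so T = 2π/N = 1.4583 × 10³ s = 24.305 min ≈ 24.3 min.

24.3 min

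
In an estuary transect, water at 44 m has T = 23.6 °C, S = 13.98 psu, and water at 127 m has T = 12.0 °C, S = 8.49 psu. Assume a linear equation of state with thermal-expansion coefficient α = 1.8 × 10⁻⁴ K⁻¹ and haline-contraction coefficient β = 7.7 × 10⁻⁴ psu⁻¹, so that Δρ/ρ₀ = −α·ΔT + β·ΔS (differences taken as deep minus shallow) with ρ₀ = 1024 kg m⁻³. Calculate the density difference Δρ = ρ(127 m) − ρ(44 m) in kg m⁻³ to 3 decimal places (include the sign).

ΔT = -11.6 K, ΔS = -5.49 psu (deep − shallow).
Δρ/ρ₀ = −(1.8 × 10⁻⁴)(-11.6) + (7.7 × 10⁻⁴)(-5.49) = -2.1393 × 10⁻³.
Δρ = 1024 × (-2.1393 × 10⁻³) = -2.191 kg m⁻³.
Negative Δρ: lighter below, statically unstable.

-2.191 kg m⁻³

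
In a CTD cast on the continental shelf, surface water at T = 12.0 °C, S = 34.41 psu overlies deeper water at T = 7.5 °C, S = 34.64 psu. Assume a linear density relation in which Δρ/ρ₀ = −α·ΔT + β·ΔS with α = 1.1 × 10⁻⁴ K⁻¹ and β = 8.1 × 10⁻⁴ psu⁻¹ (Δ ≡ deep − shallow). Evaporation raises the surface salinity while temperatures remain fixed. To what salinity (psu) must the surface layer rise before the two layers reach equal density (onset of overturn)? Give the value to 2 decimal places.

Neutral buoyancy requires −α(T_deep − T_surf) + β(S_deep − S_surf′) = 0.
S_surf′ = S_deep − (α/β)·ΔT = 34.64 − (1.1 × 10⁻⁴/8.1 × 10⁻⁴)·(-4.5) = 35.2511 psu.
Increase required: 35.2511 − 34.41 = 0.8411 psu.

35.25 psu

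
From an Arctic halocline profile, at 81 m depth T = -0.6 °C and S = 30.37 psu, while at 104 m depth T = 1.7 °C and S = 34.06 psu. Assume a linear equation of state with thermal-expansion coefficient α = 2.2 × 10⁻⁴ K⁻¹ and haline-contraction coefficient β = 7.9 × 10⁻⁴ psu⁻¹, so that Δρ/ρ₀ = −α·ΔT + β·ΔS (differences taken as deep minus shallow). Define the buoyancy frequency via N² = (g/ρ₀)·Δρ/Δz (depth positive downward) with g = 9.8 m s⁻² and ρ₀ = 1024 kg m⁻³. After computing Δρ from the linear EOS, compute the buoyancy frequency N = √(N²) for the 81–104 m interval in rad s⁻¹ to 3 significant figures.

0.0320 rad s⁻¹

ΔT = +2.3 K, ΔS = +3.69 psu (deep − shallow).
Δρ/ρ₀ = −αΔT + βΔS = -5.06 × 10⁻⁴ + 2.9151 × 10⁻³ = 2.4091 × 10⁻³, so Δρ ≈ 2.467 kg m⁻³.
N² = (g/ρ₀)·Δρ/Δz = g·(Δρ/ρ₀)/Δz = 9.8 × 2.4091 × 10⁻³ / 23 = 1.0265 × 10⁻³ s⁻².
N = √(1.0265 × 10⁻³) = 0.032039 rad s⁻¹ ≈ 0.0320 rad s⁻¹.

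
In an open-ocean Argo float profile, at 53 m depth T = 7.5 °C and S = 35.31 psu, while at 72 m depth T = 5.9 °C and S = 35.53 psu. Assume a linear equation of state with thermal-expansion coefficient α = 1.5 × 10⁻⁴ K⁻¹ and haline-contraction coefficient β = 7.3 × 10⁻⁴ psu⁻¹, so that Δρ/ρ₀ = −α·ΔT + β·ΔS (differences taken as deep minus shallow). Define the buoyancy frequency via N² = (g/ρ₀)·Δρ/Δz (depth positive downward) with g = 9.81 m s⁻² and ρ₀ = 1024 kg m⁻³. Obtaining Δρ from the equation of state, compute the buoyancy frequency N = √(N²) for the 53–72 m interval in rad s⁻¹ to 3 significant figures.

0.0144 rad s⁻¹

ΔT = -1.6 K, ΔS = +0.22 psu (deep − shallow).
Δρ/ρ₀ = −αΔT + βΔS = 2.40 × 10⁻⁴ + 1.606 × 10⁻⁴ = 4.006 × 10⁻⁴, so Δρ ≈ 0.4102 kg m⁻³.
N² = (g/ρ₀)·Δρ/Δz = g·(Δρ/ρ₀)/Δz = 9.81 × 4.006 × 10⁻⁴ / 19 = 2.0684 × 10⁻⁴ s⁻².
N = √(2.0684 × 10⁻⁴) = 0.014382 rad s⁻¹ ≈ 0.0144 rad s⁻¹.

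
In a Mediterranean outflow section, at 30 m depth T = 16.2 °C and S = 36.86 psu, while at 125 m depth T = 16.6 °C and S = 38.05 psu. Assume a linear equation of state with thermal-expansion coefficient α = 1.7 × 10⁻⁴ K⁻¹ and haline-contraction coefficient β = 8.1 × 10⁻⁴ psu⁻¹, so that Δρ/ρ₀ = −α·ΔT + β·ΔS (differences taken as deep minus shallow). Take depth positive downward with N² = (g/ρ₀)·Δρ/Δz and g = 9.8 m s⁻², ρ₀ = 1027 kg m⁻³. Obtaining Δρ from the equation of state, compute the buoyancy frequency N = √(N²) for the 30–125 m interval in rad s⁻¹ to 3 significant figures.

ΔT = +0.4 K, ΔS = +1.19 psu (deep − shallow).
Δρ/ρ₀ = −αΔT + βΔS = -6.80 × 10⁻⁵ + 9.639 × 10⁻⁴ = 8.959 × 10⁻⁴, so Δρ ≈ 0.9201 kg m⁻³.
N² = (g/ρ₀)·Δρ/Δz = g·(Δρ/ρ₀)/Δz = 9.8 × 8.959 × 10⁻⁴ / 95 = 9.2419 × 10⁻⁵ s⁻².
N = √(9.2419 × 10⁻⁵) = 9.6135 × 10⁻³ rad s⁻¹ ≈ 9.61 × 10⁻³ rad s⁻¹.

9.61 × 10⁻³ rad s⁻¹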